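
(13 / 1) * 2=26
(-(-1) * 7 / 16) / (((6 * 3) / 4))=0.10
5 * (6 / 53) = 30 / 53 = 0.57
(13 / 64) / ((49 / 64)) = 13 / 49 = 0.27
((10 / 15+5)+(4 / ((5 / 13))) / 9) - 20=-593 / 45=-13.18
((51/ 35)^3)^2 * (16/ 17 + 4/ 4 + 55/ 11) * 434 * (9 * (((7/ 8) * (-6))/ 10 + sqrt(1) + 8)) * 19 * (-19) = -2085140147122906407/ 2626093750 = -794008266.89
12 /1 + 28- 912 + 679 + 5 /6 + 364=1031 /6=171.83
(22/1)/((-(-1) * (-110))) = -1/5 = -0.20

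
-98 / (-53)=1.85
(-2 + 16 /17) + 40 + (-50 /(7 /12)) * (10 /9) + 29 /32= -55.39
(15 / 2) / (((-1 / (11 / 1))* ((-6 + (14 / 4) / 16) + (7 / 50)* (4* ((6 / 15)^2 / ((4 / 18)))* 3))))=1650000 / 91433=18.05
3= 3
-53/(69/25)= -19.20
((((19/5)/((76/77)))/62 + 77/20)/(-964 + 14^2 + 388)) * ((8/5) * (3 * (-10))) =14553/29450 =0.49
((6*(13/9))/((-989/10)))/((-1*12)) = 65/8901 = 0.01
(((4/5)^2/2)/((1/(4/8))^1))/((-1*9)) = -4/225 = -0.02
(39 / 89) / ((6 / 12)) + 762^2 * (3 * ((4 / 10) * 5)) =310063974 / 89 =3483864.88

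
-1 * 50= -50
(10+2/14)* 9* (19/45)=1349/35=38.54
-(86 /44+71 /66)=-100 /33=-3.03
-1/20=-0.05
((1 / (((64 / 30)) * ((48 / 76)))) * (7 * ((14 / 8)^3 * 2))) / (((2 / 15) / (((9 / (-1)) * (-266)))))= 999864.68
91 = 91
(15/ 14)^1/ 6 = 5/ 28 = 0.18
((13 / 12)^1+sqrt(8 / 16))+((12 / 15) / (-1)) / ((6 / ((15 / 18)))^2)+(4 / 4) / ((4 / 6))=sqrt(2) / 2+208 / 81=3.28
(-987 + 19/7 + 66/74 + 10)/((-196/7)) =252109/7252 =34.76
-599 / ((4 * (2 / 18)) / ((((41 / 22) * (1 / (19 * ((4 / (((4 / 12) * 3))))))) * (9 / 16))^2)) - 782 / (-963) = 1531729883699 / 2756758929408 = 0.56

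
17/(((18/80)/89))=60520/9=6724.44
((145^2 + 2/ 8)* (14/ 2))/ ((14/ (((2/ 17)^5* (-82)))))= -27585128/ 1419857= -19.43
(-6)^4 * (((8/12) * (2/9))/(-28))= -48/7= -6.86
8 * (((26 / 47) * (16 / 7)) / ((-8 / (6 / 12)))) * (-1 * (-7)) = -208 / 47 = -4.43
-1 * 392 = -392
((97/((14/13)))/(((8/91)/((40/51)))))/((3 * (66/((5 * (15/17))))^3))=1280703125/16007968944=0.08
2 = 2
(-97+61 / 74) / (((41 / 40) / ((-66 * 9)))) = 84549960 / 1517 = 55734.98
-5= -5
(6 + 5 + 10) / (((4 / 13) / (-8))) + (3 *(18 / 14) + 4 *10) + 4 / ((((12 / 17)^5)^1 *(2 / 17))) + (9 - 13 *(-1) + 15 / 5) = -283.14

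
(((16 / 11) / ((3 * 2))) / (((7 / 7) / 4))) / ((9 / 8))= 256 / 297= 0.86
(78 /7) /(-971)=-78 /6797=-0.01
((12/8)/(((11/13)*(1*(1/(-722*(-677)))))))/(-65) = -733191/55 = -13330.75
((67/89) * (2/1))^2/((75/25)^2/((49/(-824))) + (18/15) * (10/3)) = -219961/14297405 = -0.02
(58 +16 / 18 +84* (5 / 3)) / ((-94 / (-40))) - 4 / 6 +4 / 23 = 818606 / 9729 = 84.14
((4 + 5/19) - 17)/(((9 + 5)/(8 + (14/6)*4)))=-6292/399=-15.77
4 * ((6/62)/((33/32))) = 128/341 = 0.38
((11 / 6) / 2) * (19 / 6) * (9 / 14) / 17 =209 / 1904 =0.11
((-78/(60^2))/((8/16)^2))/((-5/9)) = 39/250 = 0.16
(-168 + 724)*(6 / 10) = 1668 / 5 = 333.60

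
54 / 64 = 0.84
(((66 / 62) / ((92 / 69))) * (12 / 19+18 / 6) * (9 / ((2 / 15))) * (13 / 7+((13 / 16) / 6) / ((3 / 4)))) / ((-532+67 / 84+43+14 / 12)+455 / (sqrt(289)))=-137610495 / 158822672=-0.87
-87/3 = -29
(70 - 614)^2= 295936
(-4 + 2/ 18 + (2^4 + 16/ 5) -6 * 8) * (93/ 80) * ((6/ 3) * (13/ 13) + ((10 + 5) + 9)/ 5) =-775217/ 3000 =-258.41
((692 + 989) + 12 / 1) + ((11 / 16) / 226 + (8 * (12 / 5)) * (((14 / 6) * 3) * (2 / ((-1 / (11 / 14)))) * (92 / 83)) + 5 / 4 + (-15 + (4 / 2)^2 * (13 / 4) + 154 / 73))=159966849589 / 109546720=1460.26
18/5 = 3.60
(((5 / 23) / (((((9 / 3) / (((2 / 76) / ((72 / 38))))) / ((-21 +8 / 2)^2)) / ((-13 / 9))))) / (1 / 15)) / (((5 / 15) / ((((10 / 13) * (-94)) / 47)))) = 36125 / 1242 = 29.09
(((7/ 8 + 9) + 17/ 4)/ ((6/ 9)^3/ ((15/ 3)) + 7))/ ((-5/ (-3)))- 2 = -6095/ 7624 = -0.80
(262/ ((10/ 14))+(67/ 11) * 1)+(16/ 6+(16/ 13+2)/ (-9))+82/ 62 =8345592/ 22165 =376.52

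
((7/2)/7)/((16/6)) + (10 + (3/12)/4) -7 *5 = -99/4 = -24.75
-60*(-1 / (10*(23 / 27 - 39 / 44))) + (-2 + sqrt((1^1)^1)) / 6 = -42809 / 246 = -174.02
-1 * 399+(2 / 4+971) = 1145 / 2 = 572.50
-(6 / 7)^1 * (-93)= 558 / 7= 79.71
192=192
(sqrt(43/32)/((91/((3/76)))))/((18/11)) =11 * sqrt(86)/331968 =0.00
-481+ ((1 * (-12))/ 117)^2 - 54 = -813719/ 1521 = -534.99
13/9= 1.44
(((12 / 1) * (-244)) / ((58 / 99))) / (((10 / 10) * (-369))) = 16104 / 1189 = 13.54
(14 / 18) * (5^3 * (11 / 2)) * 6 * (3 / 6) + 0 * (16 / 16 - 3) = 9625 / 6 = 1604.17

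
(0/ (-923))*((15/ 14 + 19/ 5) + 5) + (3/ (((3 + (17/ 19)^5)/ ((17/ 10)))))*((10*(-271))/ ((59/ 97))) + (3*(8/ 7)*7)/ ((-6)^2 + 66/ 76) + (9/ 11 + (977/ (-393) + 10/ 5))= -6700607361216864839/ 1053917948101326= -6357.81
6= 6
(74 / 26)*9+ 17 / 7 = 2552 / 91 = 28.04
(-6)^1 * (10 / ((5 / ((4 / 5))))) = -48 / 5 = -9.60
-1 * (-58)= 58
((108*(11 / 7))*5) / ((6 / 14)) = 1980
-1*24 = -24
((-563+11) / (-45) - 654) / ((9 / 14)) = -134764 / 135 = -998.25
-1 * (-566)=566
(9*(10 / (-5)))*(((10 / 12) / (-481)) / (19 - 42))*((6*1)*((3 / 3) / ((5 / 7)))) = -126 / 11063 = -0.01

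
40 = 40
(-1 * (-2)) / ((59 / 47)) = 94 / 59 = 1.59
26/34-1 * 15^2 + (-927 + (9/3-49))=-20353/17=-1197.24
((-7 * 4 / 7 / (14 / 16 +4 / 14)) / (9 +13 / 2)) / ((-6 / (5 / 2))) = 0.09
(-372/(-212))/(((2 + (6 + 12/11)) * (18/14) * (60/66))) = 26257/159000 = 0.17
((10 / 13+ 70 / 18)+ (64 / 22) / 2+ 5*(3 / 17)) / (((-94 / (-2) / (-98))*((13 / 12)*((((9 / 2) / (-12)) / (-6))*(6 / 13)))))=-479945984 / 1028313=-466.73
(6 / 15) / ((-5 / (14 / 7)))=-0.16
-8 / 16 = -1 / 2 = -0.50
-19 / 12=-1.58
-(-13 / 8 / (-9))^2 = -169 / 5184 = -0.03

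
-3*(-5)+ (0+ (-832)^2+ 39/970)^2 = 479174121854.37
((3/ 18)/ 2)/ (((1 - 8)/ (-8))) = 2/ 21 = 0.10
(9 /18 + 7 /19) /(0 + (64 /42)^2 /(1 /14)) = 2079 /77824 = 0.03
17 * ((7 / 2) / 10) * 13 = 1547 / 20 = 77.35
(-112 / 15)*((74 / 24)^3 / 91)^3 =-129961739795077 / 520749219594240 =-0.25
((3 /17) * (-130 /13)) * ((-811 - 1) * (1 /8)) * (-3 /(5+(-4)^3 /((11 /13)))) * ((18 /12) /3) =4785 /1258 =3.80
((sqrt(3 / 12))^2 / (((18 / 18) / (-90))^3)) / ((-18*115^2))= 405 / 529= 0.77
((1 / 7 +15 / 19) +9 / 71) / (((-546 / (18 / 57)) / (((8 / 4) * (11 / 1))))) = -220022 / 16326947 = -0.01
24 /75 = 8 /25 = 0.32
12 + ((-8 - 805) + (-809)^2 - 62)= 653618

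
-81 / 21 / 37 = -27 / 259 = -0.10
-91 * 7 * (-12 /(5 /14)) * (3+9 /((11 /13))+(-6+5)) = 14875224 /55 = 270458.62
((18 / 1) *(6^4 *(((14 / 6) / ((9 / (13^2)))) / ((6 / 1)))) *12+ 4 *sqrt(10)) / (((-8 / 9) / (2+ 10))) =-27597024-54 *sqrt(10) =-27597194.76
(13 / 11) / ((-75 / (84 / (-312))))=0.00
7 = 7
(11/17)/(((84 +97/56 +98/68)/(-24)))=-0.18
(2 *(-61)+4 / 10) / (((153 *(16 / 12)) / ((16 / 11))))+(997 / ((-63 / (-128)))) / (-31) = -120904192 / 1826055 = -66.21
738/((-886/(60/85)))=-4428/7531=-0.59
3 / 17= 0.18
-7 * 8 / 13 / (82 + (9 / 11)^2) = -968 / 18577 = -0.05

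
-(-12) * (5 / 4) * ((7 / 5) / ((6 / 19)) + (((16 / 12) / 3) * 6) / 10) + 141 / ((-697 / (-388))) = 207693 / 1394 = 148.99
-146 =-146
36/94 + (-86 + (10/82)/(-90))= -2969759/34686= -85.62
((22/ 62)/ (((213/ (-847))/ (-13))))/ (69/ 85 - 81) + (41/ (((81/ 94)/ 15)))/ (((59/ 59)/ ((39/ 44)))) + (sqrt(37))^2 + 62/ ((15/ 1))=1667150370317/ 2475332640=673.51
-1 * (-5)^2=-25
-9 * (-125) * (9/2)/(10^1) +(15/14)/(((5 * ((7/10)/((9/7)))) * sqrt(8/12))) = 135 * sqrt(6)/686 +2025/4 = 506.73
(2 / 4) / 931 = 1 / 1862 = 0.00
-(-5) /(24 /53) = 265 /24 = 11.04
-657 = -657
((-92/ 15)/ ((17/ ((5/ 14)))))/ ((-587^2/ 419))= 19274/ 123011133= 0.00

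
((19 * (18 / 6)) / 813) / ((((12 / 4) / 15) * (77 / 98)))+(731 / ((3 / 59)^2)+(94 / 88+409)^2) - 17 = 450873.92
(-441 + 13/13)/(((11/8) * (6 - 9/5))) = -1600/21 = -76.19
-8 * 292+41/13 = -30327/13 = -2332.85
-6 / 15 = -2 / 5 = -0.40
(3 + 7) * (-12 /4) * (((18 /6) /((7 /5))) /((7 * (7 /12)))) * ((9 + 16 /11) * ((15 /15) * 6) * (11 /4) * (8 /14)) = -3726000 /2401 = -1551.85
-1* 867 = -867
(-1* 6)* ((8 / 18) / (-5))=8 / 15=0.53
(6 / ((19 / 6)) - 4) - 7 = -173 / 19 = -9.11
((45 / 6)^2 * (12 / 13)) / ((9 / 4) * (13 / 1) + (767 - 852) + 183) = 0.41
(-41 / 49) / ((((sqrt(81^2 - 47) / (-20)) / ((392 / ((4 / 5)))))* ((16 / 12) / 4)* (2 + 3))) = 2460* sqrt(6514) / 3257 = 60.96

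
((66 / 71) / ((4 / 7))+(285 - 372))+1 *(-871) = -135805 / 142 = -956.37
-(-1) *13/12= 13/12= 1.08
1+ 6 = 7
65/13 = 5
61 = 61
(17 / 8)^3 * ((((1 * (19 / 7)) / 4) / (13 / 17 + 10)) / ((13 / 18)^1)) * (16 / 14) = 4760697 / 4973696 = 0.96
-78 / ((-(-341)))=-78 / 341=-0.23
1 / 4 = 0.25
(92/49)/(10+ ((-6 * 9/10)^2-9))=1150/18473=0.06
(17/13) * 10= 170/13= 13.08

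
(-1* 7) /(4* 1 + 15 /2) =-14 /23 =-0.61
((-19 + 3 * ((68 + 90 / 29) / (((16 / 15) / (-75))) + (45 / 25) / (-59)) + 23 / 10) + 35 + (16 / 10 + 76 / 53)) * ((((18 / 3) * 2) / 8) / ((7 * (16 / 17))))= -2770671071709 / 812519680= -3409.97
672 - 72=600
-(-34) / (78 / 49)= 833 / 39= 21.36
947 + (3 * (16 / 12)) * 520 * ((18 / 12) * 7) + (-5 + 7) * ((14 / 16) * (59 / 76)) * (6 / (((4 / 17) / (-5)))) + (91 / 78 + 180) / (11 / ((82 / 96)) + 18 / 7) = 91493222119 / 4043808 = 22625.51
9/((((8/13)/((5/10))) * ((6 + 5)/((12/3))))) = 2.66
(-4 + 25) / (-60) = -7 / 20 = -0.35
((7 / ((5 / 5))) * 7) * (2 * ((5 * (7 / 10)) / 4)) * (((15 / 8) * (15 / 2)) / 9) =8575 / 64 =133.98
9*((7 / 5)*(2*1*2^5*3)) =12096 / 5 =2419.20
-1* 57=-57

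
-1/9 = -0.11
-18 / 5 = -3.60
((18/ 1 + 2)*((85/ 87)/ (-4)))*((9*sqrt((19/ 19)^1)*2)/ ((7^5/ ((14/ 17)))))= -300/ 69629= -0.00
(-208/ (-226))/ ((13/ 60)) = 480/ 113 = 4.25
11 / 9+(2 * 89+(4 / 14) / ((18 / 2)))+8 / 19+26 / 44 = 180.27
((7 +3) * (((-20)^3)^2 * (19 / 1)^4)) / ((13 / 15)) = 1251081600000000 / 13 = 96237046153846.15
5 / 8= 0.62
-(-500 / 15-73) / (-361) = -319 / 1083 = -0.29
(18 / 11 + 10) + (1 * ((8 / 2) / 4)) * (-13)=-1.36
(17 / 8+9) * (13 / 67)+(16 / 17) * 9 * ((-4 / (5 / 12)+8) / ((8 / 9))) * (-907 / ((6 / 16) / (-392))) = -658615295959 / 45560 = -14455998.59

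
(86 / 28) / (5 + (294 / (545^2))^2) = 3793625576875 / 6175670753854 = 0.61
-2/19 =-0.11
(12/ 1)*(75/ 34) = 450/ 17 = 26.47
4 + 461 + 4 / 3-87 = 1138 / 3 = 379.33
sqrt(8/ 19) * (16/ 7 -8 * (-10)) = 1152 * sqrt(38)/ 133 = 53.39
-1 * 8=-8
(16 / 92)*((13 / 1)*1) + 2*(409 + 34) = 20430 / 23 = 888.26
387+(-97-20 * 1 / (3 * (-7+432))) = 289.98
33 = 33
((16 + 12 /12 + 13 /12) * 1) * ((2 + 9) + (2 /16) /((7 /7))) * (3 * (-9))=-173817 /32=-5431.78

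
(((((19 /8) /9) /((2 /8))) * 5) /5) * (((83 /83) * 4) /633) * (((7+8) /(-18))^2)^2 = 11875 /3691656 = 0.00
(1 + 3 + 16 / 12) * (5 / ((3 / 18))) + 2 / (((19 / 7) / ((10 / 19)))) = 57900 / 361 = 160.39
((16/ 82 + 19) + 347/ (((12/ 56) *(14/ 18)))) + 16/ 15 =2102.26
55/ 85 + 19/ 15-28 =-6652/ 255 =-26.09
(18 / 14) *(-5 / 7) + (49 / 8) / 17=-3719 / 6664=-0.56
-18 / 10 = -1.80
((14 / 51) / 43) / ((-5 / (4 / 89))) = -56 / 975885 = -0.00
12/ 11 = 1.09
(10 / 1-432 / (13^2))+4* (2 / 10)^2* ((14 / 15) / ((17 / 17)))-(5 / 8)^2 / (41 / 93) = 1115358661 / 166296000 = 6.71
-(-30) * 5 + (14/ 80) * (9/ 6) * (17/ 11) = 132357/ 880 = 150.41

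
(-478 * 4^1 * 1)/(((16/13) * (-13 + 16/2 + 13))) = -194.19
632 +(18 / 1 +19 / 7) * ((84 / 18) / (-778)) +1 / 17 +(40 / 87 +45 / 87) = 121377885 / 191777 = 632.91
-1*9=-9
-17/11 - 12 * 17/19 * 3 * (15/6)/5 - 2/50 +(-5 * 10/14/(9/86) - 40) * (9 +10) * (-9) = 462967212/36575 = 12658.02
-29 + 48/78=-369/13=-28.38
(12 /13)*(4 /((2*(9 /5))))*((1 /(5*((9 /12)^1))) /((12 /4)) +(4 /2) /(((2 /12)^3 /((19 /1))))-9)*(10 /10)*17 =50178424 /351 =142958.47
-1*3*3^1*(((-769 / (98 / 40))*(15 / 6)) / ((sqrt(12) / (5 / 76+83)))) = 364102275*sqrt(3) / 3724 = 169345.77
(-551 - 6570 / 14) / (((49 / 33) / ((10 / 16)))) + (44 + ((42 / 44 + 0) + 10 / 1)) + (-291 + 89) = -8700575 / 15092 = -576.50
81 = 81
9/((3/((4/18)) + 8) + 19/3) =54/167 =0.32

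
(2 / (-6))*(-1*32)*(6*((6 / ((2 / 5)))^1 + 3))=1152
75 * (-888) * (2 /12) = -11100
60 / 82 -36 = -1446 / 41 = -35.27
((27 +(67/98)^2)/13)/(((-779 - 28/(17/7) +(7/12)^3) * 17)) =-113960304/724664761093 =-0.00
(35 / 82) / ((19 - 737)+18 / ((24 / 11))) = -0.00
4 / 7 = 0.57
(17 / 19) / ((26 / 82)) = 697 / 247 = 2.82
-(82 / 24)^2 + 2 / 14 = -11623 / 1008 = -11.53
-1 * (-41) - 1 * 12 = 29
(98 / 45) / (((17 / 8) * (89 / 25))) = 3920 / 13617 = 0.29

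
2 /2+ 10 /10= 2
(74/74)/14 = 1/14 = 0.07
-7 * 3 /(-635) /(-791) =-3 /71755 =-0.00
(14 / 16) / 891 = 7 / 7128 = 0.00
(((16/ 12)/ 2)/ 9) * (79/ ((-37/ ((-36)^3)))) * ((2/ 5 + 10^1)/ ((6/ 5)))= 2366208/ 37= 63951.57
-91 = -91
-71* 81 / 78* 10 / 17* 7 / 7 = -9585 / 221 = -43.37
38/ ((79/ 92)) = 44.25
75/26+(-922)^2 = 850086.88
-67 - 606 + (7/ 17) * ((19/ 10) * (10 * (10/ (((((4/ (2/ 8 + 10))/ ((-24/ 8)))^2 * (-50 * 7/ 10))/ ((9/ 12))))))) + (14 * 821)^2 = 1149896441199/ 8704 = 132111263.92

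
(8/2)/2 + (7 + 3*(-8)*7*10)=-1671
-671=-671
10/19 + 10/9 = 280/171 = 1.64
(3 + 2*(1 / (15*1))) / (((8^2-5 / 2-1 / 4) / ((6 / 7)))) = 376 / 8575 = 0.04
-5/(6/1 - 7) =5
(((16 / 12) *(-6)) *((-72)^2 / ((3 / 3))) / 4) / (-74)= 5184 / 37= 140.11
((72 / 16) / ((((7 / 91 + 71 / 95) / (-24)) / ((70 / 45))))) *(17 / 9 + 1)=-899080 / 1527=-588.79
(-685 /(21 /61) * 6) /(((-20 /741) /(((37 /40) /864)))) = 76374623 /161280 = 473.55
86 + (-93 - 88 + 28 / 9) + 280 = 1693 / 9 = 188.11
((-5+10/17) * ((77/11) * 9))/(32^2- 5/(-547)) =-0.27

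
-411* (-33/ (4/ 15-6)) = -203445/ 86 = -2365.64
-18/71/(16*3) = -3/568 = -0.01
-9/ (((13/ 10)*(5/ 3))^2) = -324/ 169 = -1.92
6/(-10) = -3/5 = -0.60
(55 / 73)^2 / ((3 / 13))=39325 / 15987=2.46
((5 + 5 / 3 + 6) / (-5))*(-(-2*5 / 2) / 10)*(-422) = 8018 / 15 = 534.53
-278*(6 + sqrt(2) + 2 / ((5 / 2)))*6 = -56712 / 5 - 1668*sqrt(2) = -13701.31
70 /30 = 7 /3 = 2.33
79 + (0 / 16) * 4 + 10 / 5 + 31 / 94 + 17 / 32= 123119 / 1504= 81.86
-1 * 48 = -48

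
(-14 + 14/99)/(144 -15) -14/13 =-196630/166023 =-1.18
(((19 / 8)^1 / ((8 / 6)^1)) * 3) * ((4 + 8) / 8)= 513 / 64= 8.02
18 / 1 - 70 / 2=-17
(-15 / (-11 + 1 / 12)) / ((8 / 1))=45 / 262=0.17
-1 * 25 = -25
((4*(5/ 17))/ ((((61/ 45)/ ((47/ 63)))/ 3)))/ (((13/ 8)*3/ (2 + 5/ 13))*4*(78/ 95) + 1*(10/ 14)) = 10381125/ 39700508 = 0.26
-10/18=-5/9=-0.56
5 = 5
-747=-747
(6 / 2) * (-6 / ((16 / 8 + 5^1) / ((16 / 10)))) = -144 / 35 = -4.11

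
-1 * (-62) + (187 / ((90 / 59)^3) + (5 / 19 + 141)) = 3545109587 / 13851000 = 255.95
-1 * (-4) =4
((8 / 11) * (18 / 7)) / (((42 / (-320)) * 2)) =-3840 / 539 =-7.12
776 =776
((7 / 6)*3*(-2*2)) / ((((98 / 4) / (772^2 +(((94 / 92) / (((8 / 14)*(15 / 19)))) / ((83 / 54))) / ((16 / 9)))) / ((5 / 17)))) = -100165.52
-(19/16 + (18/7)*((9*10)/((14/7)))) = -13093/112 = -116.90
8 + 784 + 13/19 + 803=30318/19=1595.68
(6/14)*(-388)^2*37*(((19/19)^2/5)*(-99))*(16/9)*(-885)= 520561882368/7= 74365983195.43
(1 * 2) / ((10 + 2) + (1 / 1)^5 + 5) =1 / 9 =0.11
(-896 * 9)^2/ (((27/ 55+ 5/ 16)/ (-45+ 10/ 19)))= -6907841740800/ 1919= -3599709088.48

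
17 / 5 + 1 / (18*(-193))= 59053 / 17370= 3.40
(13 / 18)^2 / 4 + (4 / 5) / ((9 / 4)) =3149 / 6480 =0.49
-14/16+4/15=-73/120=-0.61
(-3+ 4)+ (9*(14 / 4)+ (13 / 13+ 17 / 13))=905 / 26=34.81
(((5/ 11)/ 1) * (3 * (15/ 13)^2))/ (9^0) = 3375/ 1859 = 1.82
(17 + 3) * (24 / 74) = 240 / 37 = 6.49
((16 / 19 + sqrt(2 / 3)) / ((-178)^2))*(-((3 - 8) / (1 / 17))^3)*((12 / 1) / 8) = 614125*sqrt(6) / 63368 + 3684750 / 150499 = 48.22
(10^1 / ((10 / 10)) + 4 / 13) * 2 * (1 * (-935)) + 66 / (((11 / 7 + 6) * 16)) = -106242917 / 5512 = -19274.84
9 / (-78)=-3 / 26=-0.12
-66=-66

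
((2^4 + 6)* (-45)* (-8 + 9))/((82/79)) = -953.78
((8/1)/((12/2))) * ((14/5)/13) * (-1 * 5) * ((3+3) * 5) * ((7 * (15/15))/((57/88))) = -344960/741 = -465.53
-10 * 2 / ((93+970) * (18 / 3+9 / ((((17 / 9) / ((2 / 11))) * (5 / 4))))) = -9350 / 3326127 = -0.00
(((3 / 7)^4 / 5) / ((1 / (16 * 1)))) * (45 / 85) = 11664 / 204085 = 0.06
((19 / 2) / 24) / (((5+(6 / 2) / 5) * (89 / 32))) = 95 / 3738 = 0.03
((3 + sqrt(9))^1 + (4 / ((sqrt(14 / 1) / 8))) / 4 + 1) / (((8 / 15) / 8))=60 *sqrt(14) / 7 + 105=137.07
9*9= 81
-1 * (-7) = 7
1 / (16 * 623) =0.00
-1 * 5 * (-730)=3650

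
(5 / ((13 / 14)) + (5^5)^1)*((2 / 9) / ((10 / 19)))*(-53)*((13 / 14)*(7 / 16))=-2731991 / 96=-28458.24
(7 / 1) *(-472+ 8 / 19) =-62720 / 19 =-3301.05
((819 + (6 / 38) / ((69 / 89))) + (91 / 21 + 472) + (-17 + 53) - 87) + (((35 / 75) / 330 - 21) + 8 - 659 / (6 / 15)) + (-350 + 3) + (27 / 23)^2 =-18945322984 / 24876225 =-761.58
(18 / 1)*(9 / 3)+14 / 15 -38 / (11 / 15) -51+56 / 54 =-69569 / 1485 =-46.85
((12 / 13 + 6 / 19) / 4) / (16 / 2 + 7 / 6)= 459 / 13585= 0.03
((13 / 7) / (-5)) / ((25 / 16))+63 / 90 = 809 / 1750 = 0.46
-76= -76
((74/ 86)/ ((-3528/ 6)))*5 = -185/ 25284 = -0.01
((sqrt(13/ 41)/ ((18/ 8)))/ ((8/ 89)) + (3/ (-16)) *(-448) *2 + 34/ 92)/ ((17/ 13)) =1157 *sqrt(533)/ 12546 + 100685/ 782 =130.88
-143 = -143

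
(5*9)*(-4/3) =-60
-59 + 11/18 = -1051/18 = -58.39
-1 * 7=-7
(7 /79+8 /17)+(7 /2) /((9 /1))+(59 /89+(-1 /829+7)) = 15356283025 /1783581894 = 8.61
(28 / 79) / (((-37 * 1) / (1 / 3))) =-28 / 8769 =-0.00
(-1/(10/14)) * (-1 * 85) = 119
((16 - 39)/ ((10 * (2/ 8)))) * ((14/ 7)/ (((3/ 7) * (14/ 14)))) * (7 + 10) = -10948/ 15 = -729.87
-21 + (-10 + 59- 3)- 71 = -46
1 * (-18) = -18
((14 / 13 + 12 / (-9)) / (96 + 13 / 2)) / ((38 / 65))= -10 / 2337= -0.00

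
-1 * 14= -14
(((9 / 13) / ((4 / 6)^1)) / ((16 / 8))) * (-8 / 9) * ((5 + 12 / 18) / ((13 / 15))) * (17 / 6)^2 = -24565 / 1014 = -24.23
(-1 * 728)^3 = -385828352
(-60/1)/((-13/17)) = 78.46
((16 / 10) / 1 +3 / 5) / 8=11 / 40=0.28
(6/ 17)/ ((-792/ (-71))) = 71/ 2244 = 0.03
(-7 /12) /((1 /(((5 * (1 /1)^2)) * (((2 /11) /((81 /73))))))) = -2555 /5346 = -0.48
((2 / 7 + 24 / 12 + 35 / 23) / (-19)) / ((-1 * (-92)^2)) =613 / 25891376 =0.00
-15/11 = -1.36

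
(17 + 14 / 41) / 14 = 711 / 574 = 1.24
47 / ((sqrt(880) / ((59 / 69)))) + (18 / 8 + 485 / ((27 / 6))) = 2773 * sqrt(55) / 15180 + 3961 / 36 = 111.38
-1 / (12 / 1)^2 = -0.01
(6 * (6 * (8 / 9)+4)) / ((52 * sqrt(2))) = 7 * sqrt(2) / 13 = 0.76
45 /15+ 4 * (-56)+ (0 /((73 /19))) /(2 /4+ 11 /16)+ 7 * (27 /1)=-32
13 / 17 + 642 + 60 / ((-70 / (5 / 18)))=229382 / 357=642.53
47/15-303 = -4498/15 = -299.87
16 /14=8 /7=1.14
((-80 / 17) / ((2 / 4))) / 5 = -1.88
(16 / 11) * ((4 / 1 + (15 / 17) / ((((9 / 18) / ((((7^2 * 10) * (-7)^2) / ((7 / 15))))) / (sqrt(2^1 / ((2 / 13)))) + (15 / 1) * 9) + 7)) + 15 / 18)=996444200630225096 / 141553615596119949 - 24696000 * sqrt(13) / 519029923852439813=7.04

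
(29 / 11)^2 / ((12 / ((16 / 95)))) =3364 / 34485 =0.10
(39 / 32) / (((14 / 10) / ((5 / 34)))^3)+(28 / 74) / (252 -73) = 10075500481 / 2857166862592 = 0.00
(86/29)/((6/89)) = 3827/87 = 43.99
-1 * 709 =-709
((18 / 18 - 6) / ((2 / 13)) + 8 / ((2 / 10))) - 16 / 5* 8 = -181 / 10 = -18.10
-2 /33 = -0.06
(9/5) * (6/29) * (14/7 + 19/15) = 1.22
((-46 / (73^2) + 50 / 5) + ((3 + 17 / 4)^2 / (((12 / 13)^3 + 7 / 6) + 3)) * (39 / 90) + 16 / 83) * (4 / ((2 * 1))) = 34153195175947 / 1155182038040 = 29.57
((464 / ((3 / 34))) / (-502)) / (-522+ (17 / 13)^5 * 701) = -2928759184 / 603533122683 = -0.00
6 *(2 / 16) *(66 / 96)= 33 / 64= 0.52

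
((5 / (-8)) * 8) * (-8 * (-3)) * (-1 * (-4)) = -480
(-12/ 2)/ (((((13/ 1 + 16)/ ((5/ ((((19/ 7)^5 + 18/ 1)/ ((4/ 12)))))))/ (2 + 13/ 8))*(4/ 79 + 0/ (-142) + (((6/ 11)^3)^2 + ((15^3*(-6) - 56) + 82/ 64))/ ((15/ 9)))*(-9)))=-18817563459464/ 272886144179044181715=-0.00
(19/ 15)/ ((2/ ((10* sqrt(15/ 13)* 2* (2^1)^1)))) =76* sqrt(195)/ 39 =27.21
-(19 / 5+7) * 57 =-3078 / 5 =-615.60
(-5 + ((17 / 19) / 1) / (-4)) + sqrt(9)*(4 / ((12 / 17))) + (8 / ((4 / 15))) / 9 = 3445 / 228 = 15.11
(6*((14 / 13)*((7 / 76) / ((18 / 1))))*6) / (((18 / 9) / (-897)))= -3381 / 38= -88.97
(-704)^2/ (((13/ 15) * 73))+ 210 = 7633530/ 949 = 8043.76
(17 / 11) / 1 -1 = 6 / 11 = 0.55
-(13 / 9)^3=-2197 / 729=-3.01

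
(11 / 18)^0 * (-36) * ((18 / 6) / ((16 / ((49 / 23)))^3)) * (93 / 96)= -98472213 / 398688256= -0.25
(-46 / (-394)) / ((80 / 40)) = 23 / 394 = 0.06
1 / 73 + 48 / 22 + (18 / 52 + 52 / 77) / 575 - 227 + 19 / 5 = -3714346081 / 16806790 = -221.00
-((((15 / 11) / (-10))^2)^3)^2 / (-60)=177147 / 257100052620984320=0.00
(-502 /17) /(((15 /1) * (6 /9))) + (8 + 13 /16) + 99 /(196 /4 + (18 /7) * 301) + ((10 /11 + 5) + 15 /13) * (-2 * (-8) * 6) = 109482505961 /160057040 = 684.02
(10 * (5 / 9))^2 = 2500 / 81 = 30.86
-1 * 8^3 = -512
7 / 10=0.70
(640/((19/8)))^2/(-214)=-13107200/38627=-339.33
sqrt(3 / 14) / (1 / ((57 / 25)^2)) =3249 * sqrt(42) / 8750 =2.41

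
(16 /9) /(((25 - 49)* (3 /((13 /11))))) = -26 /891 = -0.03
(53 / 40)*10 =53 / 4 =13.25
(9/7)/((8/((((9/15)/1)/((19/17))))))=459/5320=0.09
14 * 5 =70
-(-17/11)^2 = -289/121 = -2.39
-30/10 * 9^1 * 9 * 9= -2187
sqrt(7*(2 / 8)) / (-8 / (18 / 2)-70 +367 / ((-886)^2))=-3532482*sqrt(7) / 500824145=-0.02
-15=-15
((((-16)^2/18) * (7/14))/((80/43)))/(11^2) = 0.03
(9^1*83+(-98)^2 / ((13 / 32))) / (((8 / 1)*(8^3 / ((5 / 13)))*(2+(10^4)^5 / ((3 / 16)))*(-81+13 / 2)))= -4755585 / 82513100800000000000309424128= -0.00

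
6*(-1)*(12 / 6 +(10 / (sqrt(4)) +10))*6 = -612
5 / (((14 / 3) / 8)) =60 / 7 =8.57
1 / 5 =0.20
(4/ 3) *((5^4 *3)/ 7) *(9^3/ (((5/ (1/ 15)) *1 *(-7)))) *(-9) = 218700/ 49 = 4463.27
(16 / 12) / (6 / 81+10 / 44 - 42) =-792 / 24769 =-0.03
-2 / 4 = -1 / 2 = -0.50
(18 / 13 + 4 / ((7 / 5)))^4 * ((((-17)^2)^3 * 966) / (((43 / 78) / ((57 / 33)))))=8429982725764098232128 / 356439083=23650556652801.45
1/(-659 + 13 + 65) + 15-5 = 5809/581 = 10.00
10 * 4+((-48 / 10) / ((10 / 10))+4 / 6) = 538 / 15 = 35.87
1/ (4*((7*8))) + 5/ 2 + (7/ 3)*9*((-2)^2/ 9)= 7955/ 672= 11.84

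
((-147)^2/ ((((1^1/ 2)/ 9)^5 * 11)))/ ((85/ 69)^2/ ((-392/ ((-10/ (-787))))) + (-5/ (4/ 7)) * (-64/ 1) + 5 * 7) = 29986527755701448064/ 4806606840365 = 6238606.31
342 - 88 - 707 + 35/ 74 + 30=-31267/ 74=-422.53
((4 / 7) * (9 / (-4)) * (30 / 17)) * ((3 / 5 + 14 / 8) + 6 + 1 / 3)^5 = -38387392786601 / 342720000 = -112008.03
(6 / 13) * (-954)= -5724 / 13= -440.31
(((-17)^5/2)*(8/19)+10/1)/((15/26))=-147660188/285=-518105.92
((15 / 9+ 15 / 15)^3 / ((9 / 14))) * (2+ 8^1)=71680 / 243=294.98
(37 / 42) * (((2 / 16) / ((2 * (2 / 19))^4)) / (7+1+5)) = 4.31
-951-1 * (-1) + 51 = -899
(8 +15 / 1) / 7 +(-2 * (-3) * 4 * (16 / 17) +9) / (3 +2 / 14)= 34915 / 2618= 13.34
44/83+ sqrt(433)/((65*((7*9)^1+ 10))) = sqrt(433)/4745+ 44/83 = 0.53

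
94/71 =1.32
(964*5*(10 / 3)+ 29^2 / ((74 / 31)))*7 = 25515091 / 222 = 114932.84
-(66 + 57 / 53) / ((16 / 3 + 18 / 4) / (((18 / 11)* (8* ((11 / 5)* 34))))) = -20886336 / 3127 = -6679.35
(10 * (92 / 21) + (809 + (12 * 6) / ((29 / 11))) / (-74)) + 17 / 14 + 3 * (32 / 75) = 19717681 / 563325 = 35.00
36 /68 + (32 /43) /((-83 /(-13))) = 39193 /60673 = 0.65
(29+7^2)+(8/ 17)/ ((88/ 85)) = 863/ 11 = 78.45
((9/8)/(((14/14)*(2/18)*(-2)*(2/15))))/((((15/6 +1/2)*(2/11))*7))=-4455/448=-9.94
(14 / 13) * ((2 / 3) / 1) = 0.72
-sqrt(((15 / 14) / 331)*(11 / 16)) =-sqrt(764610) / 18536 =-0.05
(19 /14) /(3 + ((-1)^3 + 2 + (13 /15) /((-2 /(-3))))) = 95 /371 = 0.26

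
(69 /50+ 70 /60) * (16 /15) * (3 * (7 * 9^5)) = 421058736 /125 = 3368469.89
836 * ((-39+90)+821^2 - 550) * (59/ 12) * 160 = 442957141440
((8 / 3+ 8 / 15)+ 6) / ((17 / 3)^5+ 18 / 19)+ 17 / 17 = 135120667 / 134908285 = 1.00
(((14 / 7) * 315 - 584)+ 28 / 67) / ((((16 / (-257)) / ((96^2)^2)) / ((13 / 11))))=-55157149532160 / 737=-74840094344.86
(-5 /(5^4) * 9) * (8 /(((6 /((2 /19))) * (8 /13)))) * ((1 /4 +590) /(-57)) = 30693 /180500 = 0.17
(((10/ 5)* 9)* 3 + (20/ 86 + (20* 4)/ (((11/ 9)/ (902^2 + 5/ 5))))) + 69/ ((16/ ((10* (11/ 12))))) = 806056164809/ 15136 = 53254239.22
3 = 3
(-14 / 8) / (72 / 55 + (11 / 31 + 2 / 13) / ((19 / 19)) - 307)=155155 / 27057456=0.01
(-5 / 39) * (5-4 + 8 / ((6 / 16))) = -335 / 117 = -2.86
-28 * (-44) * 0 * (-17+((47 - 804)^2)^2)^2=0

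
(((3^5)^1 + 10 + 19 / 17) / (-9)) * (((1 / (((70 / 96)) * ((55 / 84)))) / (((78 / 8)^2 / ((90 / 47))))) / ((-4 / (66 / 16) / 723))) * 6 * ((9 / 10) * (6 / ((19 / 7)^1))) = 136008585216 / 12827945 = 10602.52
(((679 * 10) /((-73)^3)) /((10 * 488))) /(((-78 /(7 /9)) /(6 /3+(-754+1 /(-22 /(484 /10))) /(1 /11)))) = -197634493 /666339438960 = -0.00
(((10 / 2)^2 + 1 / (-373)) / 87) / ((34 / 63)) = 97902 / 183889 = 0.53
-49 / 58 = -0.84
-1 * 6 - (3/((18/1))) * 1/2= -73/12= -6.08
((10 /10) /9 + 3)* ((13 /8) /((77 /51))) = 221 /66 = 3.35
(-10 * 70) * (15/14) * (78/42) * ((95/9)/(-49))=308750/1029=300.05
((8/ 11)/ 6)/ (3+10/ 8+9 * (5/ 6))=16/ 1551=0.01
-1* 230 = -230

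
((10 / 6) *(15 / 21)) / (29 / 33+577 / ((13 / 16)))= 3575 / 2135231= 0.00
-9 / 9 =-1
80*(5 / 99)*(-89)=-35600 / 99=-359.60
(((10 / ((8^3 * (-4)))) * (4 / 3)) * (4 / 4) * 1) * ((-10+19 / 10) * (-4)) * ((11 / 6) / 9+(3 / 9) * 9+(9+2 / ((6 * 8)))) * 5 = -13225 / 1024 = -12.92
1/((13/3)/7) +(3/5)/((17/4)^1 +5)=4041/2405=1.68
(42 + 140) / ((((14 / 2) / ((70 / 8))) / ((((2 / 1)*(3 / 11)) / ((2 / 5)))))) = 6825 / 22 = 310.23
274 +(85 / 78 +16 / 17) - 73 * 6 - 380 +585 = 57059 / 1326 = 43.03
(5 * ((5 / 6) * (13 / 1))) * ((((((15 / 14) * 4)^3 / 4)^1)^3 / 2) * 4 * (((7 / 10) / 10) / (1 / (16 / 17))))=5330812500000 / 98001617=54395.15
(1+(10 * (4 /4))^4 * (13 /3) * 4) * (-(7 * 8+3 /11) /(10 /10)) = -29261987 /3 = -9753995.67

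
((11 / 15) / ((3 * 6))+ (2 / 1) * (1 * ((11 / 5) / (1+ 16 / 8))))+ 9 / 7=5279 / 1890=2.79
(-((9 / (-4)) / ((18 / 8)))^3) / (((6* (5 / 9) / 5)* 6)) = 1 / 4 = 0.25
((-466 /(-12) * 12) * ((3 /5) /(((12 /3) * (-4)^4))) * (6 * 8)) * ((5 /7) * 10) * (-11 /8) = -115335 /896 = -128.72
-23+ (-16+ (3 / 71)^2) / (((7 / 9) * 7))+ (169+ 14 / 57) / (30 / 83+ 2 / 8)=250.86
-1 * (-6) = 6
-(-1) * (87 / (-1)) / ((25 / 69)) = -6003 / 25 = -240.12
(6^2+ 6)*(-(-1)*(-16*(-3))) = 2016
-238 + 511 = 273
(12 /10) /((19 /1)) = 6 /95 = 0.06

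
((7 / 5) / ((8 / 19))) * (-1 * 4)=-133 / 10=-13.30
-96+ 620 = 524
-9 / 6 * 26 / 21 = -13 / 7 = -1.86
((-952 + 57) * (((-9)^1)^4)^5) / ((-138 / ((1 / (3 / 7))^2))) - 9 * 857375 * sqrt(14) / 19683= 19747200692849689354365 / 46 - 857375 * sqrt(14) / 2187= 429286971583688897541.08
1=1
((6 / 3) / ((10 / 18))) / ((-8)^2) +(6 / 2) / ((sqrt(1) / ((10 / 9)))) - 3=187 / 480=0.39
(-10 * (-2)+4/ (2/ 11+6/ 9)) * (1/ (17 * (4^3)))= 173/ 7616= 0.02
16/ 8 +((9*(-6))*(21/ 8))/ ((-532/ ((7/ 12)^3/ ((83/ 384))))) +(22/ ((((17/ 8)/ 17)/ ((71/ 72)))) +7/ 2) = 20358467/ 113544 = 179.30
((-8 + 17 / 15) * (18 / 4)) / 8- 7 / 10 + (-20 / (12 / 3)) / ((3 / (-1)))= -139 / 48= -2.90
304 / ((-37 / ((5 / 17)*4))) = -6080 / 629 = -9.67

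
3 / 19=0.16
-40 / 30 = -4 / 3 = -1.33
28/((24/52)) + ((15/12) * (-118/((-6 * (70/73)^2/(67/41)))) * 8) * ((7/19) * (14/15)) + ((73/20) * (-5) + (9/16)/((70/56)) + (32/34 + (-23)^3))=-35765058461/2979675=-12003.01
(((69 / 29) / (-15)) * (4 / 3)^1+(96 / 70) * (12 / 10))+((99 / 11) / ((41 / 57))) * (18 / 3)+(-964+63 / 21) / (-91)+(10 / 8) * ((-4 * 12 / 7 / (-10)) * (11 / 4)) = 1451353901 / 16229850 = 89.42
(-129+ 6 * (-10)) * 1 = -189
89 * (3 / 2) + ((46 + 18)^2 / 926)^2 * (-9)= -18260949 / 428738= -42.59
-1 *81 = -81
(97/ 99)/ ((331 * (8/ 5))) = 485/ 262152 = 0.00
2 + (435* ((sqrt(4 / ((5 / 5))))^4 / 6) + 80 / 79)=91878 / 79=1163.01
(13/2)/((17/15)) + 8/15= 3197/510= 6.27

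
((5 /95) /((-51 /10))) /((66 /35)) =-175 /31977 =-0.01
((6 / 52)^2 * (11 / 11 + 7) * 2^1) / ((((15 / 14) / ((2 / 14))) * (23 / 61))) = 1464 / 19435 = 0.08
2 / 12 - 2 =-11 / 6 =-1.83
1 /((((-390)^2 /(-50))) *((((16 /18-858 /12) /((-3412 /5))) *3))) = -3412 /3221985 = -0.00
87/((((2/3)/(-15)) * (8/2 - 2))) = -3915/4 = -978.75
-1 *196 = -196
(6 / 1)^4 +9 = 1305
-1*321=-321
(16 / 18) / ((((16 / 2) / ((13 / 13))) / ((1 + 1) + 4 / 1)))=2 / 3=0.67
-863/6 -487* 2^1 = -6707/6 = -1117.83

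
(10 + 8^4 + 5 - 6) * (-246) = -1009830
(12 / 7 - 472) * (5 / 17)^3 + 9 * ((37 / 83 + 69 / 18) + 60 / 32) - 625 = -13280703193 / 22835624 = -581.58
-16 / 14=-8 / 7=-1.14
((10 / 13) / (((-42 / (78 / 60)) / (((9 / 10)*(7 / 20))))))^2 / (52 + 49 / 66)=297 / 278480000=0.00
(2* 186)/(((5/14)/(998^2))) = 5187188832/5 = 1037437766.40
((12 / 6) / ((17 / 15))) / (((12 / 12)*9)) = 10 / 51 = 0.20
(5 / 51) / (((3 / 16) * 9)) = 80 / 1377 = 0.06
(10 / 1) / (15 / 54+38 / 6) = 180 / 119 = 1.51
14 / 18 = 7 / 9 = 0.78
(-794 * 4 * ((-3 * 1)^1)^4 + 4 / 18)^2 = 5360623351204 / 81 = 66180535200.05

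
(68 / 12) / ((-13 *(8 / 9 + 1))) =-3 / 13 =-0.23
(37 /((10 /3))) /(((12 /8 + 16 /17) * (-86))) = -1887 /35690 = -0.05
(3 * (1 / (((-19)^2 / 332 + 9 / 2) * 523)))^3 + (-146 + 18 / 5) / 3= -130030968638479934792 / 2739416474187726375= -47.47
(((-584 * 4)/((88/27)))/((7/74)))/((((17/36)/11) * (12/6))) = -10501488/119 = -88247.80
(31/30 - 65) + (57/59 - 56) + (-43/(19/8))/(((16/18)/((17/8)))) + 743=78117989/134520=580.72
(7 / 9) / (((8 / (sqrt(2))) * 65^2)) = 7 * sqrt(2) / 304200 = 0.00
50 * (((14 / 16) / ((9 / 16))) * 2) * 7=9800 / 9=1088.89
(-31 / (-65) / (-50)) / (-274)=31 / 890500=0.00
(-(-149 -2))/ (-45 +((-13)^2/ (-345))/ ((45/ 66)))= -781425/ 236593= -3.30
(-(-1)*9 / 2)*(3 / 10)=27 / 20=1.35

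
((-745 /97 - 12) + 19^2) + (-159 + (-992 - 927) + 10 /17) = -2862816 /1649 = -1736.09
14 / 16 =7 / 8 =0.88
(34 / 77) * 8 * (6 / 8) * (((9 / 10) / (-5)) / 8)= -459 / 7700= -0.06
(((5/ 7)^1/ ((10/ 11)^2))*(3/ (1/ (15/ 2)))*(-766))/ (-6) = 139029/ 56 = 2482.66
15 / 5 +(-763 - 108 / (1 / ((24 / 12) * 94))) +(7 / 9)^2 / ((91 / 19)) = -21063.87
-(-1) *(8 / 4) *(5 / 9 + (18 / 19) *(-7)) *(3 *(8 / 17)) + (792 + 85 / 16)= 12095549 / 15504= 780.16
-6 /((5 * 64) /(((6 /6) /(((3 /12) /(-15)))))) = 9 /8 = 1.12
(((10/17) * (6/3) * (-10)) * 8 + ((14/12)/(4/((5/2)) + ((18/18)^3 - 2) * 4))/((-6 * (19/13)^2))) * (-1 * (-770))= -72441.38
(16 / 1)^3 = 4096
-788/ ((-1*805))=788/ 805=0.98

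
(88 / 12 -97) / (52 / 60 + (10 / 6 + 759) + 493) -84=-1582057 / 18818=-84.07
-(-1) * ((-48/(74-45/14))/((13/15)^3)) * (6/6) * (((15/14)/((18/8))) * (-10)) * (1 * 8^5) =353894400000/2177227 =162543.64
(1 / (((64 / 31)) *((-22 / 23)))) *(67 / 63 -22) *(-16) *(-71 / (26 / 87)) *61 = 118119202753 / 48048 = 2458358.37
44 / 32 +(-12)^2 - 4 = 1131 / 8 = 141.38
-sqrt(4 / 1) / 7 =-2 / 7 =-0.29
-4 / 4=-1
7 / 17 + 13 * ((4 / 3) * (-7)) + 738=31471 / 51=617.08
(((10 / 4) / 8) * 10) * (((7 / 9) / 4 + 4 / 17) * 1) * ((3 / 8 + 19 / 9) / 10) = 235385 / 705024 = 0.33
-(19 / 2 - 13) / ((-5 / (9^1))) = -63 / 10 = -6.30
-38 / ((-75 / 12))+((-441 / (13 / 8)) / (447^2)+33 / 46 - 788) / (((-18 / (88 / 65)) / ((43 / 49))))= 55223157599894 / 951405539175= 58.04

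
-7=-7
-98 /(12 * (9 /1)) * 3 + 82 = 1427 /18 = 79.28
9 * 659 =5931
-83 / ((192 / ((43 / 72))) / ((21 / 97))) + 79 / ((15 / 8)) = 94038029 / 2234880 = 42.08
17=17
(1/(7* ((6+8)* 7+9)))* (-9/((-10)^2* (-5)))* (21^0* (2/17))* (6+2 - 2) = 27/1591625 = 0.00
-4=-4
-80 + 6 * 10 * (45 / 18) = 70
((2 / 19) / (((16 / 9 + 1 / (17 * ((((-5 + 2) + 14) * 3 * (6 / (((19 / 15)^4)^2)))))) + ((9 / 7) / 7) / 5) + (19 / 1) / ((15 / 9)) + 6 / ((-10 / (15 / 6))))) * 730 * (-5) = -771441739277343750 / 23525078080801699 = -32.79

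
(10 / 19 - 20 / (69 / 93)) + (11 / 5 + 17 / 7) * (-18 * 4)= -5501418 / 15295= -359.69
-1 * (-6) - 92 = -86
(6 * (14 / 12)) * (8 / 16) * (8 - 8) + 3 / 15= 1 / 5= 0.20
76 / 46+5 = 153 / 23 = 6.65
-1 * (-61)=61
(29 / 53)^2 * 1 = 841 / 2809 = 0.30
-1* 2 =-2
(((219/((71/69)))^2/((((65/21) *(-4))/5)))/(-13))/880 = 4795188741/2998790080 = 1.60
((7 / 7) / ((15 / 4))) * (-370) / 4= -74 / 3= -24.67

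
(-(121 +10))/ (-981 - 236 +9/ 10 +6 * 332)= -0.17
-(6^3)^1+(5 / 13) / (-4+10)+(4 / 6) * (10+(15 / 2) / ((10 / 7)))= -2675 / 13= -205.77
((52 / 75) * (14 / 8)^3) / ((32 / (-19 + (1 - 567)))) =-67.93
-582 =-582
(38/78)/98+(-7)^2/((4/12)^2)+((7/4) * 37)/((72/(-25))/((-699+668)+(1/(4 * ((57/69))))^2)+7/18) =14193020026586/24669685677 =575.32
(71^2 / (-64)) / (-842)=5041 / 53888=0.09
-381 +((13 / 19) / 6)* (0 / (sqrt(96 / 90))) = -381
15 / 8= 1.88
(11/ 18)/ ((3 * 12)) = 11/ 648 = 0.02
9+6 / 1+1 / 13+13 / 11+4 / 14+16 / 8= 18563 / 1001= 18.54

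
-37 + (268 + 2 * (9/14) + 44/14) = 1648/7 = 235.43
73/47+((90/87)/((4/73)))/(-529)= 2188321/1442054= 1.52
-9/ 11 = -0.82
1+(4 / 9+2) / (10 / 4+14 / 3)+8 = 9.34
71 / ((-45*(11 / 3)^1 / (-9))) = 3.87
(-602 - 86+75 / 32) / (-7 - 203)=21941 / 6720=3.27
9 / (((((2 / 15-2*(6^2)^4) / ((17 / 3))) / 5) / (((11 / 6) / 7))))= -14025 / 705438692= -0.00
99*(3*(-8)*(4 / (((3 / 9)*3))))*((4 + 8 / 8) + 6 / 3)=-66528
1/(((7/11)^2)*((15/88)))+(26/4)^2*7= 912097/2940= 310.24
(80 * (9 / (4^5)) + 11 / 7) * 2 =1019 / 224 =4.55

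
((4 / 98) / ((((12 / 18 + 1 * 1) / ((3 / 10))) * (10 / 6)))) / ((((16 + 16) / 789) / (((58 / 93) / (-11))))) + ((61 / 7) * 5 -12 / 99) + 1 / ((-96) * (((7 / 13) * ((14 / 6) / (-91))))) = 8862156551 / 200508000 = 44.20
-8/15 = -0.53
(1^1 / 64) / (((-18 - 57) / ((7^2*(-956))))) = 11711 / 1200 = 9.76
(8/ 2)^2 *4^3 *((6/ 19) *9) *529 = 29251584/ 19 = 1539557.05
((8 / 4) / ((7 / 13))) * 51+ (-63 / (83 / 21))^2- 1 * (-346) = 38072275 / 48223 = 789.50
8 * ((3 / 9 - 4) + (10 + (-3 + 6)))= 74.67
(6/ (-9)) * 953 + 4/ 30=-635.20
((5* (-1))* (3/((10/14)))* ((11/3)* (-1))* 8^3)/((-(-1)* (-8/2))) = -9856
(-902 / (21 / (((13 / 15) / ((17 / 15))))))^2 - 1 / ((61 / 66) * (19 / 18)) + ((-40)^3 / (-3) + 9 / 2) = 6622187475863 / 295426782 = 22415.66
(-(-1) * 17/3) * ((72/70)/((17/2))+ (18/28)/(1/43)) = 11013/70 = 157.33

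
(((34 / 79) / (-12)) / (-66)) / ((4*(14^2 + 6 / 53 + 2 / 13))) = 11713 / 16921891008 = 0.00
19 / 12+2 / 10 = 107 / 60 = 1.78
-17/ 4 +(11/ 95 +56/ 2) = 9069/ 380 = 23.87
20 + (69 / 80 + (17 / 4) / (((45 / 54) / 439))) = 180781 / 80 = 2259.76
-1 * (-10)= 10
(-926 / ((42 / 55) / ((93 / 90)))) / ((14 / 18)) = -157883 / 98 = -1611.05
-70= -70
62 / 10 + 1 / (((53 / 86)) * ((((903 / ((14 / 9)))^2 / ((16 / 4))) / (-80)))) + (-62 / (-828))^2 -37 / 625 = 13501435699703 / 2197189597500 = 6.14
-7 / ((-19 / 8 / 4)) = 224 / 19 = 11.79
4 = 4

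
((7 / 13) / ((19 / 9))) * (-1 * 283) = -17829 / 247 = -72.18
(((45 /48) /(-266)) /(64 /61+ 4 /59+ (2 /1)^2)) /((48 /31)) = -0.00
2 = 2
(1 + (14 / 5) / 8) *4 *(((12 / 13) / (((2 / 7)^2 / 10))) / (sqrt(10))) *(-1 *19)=-75411 *sqrt(10) / 65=-3668.78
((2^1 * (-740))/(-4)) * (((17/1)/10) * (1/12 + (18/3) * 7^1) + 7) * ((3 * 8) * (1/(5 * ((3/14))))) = 1952860/3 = 650953.33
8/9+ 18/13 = 266/117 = 2.27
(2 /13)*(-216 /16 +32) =37 /13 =2.85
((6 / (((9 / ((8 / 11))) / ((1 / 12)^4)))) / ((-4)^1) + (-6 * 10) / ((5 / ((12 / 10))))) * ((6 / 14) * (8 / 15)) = -12317189 / 3742200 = -3.29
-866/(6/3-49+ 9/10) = 18.79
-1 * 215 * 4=-860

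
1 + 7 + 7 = 15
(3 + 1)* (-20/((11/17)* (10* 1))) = -136/11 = -12.36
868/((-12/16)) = -3472/3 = -1157.33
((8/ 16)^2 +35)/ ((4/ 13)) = 1833/ 16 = 114.56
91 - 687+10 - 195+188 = -593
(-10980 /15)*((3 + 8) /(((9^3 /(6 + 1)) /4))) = -75152 /243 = -309.27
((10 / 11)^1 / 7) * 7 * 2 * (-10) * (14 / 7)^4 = -290.91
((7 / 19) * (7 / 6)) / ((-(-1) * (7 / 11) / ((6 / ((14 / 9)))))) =2.61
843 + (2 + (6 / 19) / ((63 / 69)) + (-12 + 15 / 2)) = 223665 / 266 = 840.85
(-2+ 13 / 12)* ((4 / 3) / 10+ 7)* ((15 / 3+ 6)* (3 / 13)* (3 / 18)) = -2.77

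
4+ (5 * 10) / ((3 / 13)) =220.67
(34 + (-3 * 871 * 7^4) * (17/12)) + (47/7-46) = -248861397/28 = -8887907.04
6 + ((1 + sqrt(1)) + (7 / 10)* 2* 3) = 61 / 5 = 12.20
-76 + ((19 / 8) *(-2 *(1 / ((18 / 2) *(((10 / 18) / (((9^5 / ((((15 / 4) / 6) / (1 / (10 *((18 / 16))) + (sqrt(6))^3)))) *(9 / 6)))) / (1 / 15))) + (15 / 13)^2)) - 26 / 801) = -6731586 *sqrt(6) / 125 - 297870693611 / 338422500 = -132791.78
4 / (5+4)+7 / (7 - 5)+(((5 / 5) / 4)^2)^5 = 37224457 / 9437184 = 3.94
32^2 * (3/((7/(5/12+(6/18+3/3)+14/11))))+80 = 15472/11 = 1406.55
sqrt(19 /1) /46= sqrt(19) /46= 0.09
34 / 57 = 0.60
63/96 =21/32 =0.66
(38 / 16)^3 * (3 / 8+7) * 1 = 404681 / 4096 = 98.80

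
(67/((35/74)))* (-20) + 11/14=-39653/14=-2832.36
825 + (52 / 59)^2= 825.78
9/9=1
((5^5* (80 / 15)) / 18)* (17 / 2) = 212500 / 27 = 7870.37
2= 2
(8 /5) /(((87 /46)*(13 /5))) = 0.33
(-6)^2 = 36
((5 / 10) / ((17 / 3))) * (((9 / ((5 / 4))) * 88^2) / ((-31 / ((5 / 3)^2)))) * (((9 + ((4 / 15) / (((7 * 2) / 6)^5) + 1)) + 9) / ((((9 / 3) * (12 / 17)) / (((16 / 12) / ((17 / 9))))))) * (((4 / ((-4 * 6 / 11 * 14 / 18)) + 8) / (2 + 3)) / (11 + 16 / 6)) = -2930998627392 / 12710209715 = -230.60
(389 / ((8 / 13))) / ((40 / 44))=55627 / 80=695.34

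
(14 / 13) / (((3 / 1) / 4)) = 56 / 39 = 1.44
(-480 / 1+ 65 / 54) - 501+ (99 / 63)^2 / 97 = -251469943 / 256662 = -979.77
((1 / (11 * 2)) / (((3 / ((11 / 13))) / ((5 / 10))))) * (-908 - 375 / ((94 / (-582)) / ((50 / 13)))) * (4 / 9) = 4901462 / 214461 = 22.85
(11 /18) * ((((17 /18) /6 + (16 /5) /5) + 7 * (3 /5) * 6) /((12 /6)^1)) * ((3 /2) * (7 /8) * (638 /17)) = 101420627 /259200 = 391.28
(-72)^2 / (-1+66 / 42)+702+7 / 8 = 78199 / 8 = 9774.88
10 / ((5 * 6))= 0.33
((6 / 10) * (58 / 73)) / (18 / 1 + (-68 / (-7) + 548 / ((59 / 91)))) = 11977 / 21931755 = 0.00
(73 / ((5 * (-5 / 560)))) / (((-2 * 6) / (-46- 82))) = -261632 / 15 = -17442.13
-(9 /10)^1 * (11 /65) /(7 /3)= -297 /4550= -0.07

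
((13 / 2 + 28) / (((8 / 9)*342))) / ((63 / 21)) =23 / 608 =0.04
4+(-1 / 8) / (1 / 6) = 3.25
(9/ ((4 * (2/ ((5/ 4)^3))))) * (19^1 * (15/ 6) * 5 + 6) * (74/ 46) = 20271375/ 23552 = 860.71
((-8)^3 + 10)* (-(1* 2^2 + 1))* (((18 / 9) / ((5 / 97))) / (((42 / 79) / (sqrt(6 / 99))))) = 3846826* sqrt(66) / 693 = 45096.34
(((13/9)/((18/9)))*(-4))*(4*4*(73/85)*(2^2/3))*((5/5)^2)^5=-121472/2295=-52.93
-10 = -10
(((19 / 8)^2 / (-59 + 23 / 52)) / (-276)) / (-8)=-4693 / 107573760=-0.00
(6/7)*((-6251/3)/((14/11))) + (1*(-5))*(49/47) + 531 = -288697/329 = -877.50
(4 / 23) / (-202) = -2 / 2323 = -0.00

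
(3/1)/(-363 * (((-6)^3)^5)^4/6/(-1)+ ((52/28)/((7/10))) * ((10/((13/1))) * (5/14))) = 1029/1014202128616273126789681093809233692118261132427514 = 0.00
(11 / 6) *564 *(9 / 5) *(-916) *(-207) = 352905854.40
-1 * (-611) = 611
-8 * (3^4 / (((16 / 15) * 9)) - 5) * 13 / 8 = -715 / 16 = -44.69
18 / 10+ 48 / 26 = 237 / 65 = 3.65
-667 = -667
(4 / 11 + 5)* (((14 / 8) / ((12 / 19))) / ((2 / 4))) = 7847 / 264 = 29.72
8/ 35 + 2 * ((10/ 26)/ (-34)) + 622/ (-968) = -1634573/ 3743740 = -0.44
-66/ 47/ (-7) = 66/ 329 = 0.20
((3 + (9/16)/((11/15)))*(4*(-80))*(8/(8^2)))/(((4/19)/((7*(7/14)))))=-440895/176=-2505.09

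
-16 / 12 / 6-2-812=-7328 / 9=-814.22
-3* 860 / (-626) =1290 / 313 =4.12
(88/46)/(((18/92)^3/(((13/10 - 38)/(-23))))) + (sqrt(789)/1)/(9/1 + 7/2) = 2 * sqrt(789)/25 + 1485616/3645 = 409.82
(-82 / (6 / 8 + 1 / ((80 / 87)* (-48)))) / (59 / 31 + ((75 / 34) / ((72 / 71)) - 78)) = 2655068160 / 1740894589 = 1.53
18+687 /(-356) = 5721 /356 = 16.07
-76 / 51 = -1.49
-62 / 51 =-1.22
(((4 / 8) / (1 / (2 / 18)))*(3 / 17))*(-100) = -0.98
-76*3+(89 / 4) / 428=-390247 / 1712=-227.95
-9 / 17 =-0.53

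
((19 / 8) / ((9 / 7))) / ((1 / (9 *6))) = 99.75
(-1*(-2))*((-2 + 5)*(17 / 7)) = 102 / 7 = 14.57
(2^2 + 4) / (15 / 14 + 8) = 112 / 127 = 0.88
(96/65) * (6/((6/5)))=96/13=7.38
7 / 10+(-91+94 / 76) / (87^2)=54979 / 79895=0.69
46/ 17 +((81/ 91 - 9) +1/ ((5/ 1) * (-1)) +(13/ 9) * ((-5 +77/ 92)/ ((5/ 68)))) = -27983110/ 320229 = -87.38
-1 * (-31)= 31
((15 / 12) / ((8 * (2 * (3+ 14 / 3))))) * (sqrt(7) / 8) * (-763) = -11445 * sqrt(7) / 11776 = -2.57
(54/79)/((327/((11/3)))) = 0.01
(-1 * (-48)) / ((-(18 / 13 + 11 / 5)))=-3120 / 233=-13.39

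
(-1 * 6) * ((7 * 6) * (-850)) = 214200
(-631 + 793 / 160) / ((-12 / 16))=33389 / 40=834.72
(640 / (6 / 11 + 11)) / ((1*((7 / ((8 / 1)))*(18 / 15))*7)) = 140800 / 18669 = 7.54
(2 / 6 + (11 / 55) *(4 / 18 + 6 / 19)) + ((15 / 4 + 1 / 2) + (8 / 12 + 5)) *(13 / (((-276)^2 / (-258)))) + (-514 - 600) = -1791483311 / 1608160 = -1114.00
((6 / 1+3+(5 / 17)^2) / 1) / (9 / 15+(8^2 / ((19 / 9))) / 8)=249470 / 120513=2.07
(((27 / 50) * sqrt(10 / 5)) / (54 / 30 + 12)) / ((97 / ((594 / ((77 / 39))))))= 9477 * sqrt(2) / 78085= 0.17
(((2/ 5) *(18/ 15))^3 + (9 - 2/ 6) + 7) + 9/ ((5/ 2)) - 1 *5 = 673934/ 46875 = 14.38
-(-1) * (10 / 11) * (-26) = -260 / 11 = -23.64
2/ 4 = 0.50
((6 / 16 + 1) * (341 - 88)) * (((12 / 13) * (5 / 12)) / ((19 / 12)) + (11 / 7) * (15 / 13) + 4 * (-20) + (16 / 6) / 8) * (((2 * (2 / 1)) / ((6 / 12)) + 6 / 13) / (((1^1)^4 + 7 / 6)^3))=-1109137766220 / 49381969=-22460.38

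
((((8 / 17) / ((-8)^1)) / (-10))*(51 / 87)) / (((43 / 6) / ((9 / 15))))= 9 / 31175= 0.00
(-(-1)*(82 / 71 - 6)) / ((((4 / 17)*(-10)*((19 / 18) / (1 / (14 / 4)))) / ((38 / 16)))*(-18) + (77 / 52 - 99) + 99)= -304096 / 4227979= -0.07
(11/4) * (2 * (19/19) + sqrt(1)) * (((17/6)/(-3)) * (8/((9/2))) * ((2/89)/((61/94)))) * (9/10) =-35156/81435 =-0.43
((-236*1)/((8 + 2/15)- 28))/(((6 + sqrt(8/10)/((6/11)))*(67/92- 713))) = -542800/180690959 + 597080*sqrt(5)/1626218631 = -0.00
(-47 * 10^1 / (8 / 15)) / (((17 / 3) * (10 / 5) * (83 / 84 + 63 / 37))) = -28.90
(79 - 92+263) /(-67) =-250 /67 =-3.73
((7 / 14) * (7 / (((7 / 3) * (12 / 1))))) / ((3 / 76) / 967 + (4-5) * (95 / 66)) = -606309 / 6981542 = -0.09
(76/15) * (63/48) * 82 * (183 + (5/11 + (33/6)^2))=51274559/440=116533.09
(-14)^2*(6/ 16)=147/ 2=73.50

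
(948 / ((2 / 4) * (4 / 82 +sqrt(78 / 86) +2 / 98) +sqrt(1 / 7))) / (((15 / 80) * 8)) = 109193168 / (5977 +24682 * sqrt(7) +2009 * sqrt(1677)) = 711.12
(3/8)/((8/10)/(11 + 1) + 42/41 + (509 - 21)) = 1845/2406328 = 0.00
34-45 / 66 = 733 / 22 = 33.32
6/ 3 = 2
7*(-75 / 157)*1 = -525 / 157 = -3.34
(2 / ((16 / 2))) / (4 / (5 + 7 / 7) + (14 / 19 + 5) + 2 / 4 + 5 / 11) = 627 / 18454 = 0.03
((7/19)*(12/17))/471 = 28/50711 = 0.00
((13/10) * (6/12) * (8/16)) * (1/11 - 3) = -0.95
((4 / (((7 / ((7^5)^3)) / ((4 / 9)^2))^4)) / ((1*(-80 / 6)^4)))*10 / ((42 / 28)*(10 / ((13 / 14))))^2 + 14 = 23352363580479928938302865072403393497691816669142 / 14946778125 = 1562367714646190945468582000000000000000.00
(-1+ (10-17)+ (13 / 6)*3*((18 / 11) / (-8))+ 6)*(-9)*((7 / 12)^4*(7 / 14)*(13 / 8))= 9145409 / 3244032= 2.82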